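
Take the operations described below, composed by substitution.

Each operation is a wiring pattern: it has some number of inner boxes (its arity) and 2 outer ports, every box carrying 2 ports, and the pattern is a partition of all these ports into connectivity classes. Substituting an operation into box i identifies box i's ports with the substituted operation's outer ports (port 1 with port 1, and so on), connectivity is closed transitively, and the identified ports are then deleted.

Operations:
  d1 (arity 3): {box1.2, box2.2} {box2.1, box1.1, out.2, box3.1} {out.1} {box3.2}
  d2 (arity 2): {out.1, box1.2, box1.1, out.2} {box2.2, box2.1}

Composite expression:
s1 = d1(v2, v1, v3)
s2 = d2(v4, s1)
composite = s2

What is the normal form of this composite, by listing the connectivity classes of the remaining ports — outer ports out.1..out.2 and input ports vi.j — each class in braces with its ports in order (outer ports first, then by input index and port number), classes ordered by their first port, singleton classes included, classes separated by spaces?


Two ports join when wires chain via d2-identified ports.
the subtree at d1 composes to {out.1} {out.2, v1.1, v2.1, v3.1} {v1.2, v2.2} {v3.2} on (v2, v1, v3); out.j = own outer ports
the subtree at d2 composes to {out.1, out.2, v4.1, v4.2} {v1.1, v2.1, v3.1} {v1.2, v2.2} {v3.2} on (v4, v2, v1, v3); out.j = own outer ports

{out.1, out.2, v4.1, v4.2} {v1.1, v2.1, v3.1} {v1.2, v2.2} {v3.2}


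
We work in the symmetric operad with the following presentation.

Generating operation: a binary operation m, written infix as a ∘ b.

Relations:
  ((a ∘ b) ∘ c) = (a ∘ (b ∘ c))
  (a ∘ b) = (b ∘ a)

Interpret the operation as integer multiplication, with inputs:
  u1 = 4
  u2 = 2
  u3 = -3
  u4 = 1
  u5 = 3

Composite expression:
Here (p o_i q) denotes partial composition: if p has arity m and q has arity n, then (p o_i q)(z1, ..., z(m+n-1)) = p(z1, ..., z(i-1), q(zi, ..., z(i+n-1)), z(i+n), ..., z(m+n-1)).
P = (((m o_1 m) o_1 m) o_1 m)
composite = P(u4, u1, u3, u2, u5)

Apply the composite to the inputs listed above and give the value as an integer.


-72

(u4 ∘ u1) = 4
((u4 ∘ u1) ∘ u3) = -12
(((u4 ∘ u1) ∘ u3) ∘ u2) = -24
((((u4 ∘ u1) ∘ u3) ∘ u2) ∘ u5) = -72


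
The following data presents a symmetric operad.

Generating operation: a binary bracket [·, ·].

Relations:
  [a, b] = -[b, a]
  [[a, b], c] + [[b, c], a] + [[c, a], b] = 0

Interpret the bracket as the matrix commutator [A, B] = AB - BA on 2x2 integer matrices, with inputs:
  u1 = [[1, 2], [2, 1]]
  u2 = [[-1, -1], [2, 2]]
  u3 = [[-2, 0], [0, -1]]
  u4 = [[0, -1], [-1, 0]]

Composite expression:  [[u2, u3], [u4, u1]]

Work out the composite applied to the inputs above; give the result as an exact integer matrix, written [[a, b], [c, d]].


[[0, 0], [0, 0]]

[u2, u3] = [[0, -1], [-2, 0]]
[u4, u1] = [[0, 0], [0, 0]]
[[u2, u3], [u4, u1]] = [[0, 0], [0, 0]]


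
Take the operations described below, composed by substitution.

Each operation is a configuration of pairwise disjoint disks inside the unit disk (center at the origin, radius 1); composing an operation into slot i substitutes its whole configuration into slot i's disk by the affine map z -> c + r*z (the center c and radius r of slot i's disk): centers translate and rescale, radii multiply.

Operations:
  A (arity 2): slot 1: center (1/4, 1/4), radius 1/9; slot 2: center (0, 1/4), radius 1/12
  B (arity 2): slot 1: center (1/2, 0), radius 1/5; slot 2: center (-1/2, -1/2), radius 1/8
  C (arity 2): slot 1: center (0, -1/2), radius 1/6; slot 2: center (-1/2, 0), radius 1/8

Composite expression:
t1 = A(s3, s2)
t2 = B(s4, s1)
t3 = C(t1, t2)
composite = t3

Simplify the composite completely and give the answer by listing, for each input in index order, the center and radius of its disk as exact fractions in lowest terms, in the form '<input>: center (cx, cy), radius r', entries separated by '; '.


s1: center (-9/16, -1/16), radius 1/64; s2: center (0, -11/24), radius 1/72; s3: center (1/24, -11/24), radius 1/54; s4: center (-7/16, 0), radius 1/40

Affine substitution under C: radii multiply and s-centers shift.
s3: after 2 affine steps, its disk has center (1/24, -11/24), radius 1/54
s2: after 2 affine steps, its disk has center (0, -11/24), radius 1/72
s4: after 2 affine steps, its disk has center (-7/16, 0), radius 1/40
s1: after 2 affine steps, its disk has center (-9/16, -1/16), radius 1/64


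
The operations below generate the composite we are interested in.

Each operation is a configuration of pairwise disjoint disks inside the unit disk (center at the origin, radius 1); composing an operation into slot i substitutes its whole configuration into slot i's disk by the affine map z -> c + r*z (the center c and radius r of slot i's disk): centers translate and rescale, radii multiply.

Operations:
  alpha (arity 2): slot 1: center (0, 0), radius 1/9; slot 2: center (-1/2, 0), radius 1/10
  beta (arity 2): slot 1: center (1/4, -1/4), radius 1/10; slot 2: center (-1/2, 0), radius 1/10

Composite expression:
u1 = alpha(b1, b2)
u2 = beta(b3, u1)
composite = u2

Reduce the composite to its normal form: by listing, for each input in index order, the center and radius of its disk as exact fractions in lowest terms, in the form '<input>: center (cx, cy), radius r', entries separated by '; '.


b1: center (-1/2, 0), radius 1/90; b2: center (-11/20, 0), radius 1/100; b3: center (1/4, -1/4), radius 1/10

Follow each b-input down from beta: c' goes to c + r*c', radius to r*r'.
input b3: composing its 1 substitution step yields center (1/4, -1/4), radius 1/10
input b1: composing its 2 substitution steps yields center (-1/2, 0), radius 1/90
input b2: composing its 2 substitution steps yields center (-11/20, 0), radius 1/100


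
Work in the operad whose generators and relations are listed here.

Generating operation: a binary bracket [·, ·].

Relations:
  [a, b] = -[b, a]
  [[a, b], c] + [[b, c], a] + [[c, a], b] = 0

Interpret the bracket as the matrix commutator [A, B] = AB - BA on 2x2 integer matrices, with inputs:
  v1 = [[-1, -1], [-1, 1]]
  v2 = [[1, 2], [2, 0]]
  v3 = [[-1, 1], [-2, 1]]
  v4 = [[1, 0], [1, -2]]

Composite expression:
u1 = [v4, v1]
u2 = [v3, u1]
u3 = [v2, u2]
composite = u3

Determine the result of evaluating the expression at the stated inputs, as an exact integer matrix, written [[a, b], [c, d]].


[[-12, 24], [-18, 12]]

[v4, v1] = [[1, -3], [1, -1]]
[v3, [v4, v1]] = [[-5, 4], [-2, 5]]
[v2, [v3, [v4, v1]]] = [[-12, 24], [-18, 12]]


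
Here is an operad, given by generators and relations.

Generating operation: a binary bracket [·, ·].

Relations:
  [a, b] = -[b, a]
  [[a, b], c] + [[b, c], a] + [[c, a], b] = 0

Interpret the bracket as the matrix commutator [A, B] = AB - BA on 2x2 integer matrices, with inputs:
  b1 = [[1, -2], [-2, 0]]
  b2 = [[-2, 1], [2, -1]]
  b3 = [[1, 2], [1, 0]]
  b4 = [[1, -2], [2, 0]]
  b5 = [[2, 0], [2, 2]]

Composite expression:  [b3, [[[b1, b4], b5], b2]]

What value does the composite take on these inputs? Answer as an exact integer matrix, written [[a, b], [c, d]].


[[-64, 128], [-32, 64]]


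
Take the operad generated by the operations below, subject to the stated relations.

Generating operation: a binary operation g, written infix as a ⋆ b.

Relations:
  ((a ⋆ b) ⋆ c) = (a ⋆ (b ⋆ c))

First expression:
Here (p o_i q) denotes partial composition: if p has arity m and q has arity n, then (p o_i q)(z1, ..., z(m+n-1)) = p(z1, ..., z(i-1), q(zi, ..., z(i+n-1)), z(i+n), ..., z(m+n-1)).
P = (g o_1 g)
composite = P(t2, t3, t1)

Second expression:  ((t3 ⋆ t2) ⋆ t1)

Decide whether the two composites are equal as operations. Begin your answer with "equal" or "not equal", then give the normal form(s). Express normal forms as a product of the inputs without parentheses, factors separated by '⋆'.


not equal; the first gives t2 ⋆ t3 ⋆ t1 and the second t3 ⋆ t2 ⋆ t1

In normal form, the first expression is t2 ⋆ t3 ⋆ t1
In normal form, the second expression is t3 ⋆ t2 ⋆ t1
No match — not equal.


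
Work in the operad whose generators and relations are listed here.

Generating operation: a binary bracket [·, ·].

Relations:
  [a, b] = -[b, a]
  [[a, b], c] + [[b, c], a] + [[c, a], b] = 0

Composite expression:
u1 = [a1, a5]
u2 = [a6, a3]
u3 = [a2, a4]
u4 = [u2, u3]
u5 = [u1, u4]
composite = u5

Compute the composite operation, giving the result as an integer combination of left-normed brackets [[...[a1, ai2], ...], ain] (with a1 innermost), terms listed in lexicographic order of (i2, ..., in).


[[[[[a1, a5], a2], a4], a3], a6] - [[[[[a1, a5], a2], a4], a6], a3] - [[[[[a1, a5], a3], a6], a2], a4] + [[[[[a1, a5], a3], a6], a4], a2] - [[[[[a1, a5], a4], a2], a3], a6] + [[[[[a1, a5], a4], a2], a6], a3] + [[[[[a1, a5], a6], a3], a2], a4] - [[[[[a1, a5], a6], a3], a4], a2]

Left-normed coefficients sit on the a1-initial expansion words.
Composite bracket: [[a1, a5], [[a6, a3], [a2, a4]]]
Expanding via [a, b] = ab - ba: 32 signed words (2^5 = 32).
Coefficients come from the a1-initial words:
  sign of a1a5a2a4a3a6 is +1, so it contributes +[[[[[a1, a5], a2], a4], a3], a6]
  sign of a1a5a2a4a6a3 is -1, so it contributes -[[[[[a1, a5], a2], a4], a6], a3]
  sign of a1a5a3a6a2a4 is -1, so it contributes -[[[[[a1, a5], a3], a6], a2], a4]
  sign of a1a5a3a6a4a2 is +1, so it contributes +[[[[[a1, a5], a3], a6], a4], a2]
  sign of a1a5a4a2a3a6 is -1, so it contributes -[[[[[a1, a5], a4], a2], a3], a6]
  sign of a1a5a4a2a6a3 is +1, so it contributes +[[[[[a1, a5], a4], a2], a6], a3]
  sign of a1a5a6a3a2a4 is +1, so it contributes +[[[[[a1, a5], a6], a3], a2], a4]
  sign of a1a5a6a3a4a2 is -1, so it contributes -[[[[[a1, a5], a6], a3], a4], a2]


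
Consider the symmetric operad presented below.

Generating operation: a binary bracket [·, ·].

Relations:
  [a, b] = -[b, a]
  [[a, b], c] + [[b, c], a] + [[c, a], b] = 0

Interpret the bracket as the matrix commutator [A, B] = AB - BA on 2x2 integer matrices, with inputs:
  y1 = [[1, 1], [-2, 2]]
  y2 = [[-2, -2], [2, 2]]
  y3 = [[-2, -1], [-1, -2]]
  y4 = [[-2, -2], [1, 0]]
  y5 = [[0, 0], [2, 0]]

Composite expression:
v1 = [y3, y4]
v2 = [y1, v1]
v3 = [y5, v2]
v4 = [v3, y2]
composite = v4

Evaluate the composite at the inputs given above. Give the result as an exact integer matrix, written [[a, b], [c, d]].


[y3, y4] = [[-3, -2], [2, 3]]
[y1, [y3, y4]] = [[-2, 8], [14, 2]]
[y5, [y1, [y3, y4]]] = [[-16, 0], [-8, 16]]
[[y5, [y1, [y3, y4]]], y2] = [[-16, 64], [96, 16]]

[[-16, 64], [96, 16]]


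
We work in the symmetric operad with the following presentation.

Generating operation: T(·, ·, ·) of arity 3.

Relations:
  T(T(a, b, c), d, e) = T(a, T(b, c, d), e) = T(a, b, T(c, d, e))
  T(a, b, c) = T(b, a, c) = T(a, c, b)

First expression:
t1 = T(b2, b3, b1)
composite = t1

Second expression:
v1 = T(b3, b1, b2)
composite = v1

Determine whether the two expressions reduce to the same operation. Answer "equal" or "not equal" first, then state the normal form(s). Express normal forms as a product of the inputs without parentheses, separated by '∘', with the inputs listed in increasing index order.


equal; the common form is b1 ∘ b2 ∘ b3


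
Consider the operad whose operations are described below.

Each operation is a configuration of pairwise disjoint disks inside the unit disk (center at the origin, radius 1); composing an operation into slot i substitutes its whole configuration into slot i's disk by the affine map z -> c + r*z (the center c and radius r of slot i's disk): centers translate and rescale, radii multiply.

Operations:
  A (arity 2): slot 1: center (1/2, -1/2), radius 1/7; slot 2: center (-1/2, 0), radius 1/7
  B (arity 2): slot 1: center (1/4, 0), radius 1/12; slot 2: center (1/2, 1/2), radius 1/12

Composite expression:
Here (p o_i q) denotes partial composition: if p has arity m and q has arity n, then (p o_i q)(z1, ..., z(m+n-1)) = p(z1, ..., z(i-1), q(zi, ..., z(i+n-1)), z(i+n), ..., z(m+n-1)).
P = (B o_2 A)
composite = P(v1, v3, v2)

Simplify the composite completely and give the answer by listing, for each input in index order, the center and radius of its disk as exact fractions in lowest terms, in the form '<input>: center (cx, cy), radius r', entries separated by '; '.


v1: center (1/4, 0), radius 1/12; v2: center (11/24, 1/2), radius 1/84; v3: center (13/24, 11/24), radius 1/84

Each v-disk chains the slot maps above it in B; radii multiply.
input v1: composing its 1 substitution step yields center (1/4, 0), radius 1/12
input v3: composing its 2 substitution steps yields center (13/24, 11/24), radius 1/84
input v2: composing its 2 substitution steps yields center (11/24, 1/2), radius 1/84


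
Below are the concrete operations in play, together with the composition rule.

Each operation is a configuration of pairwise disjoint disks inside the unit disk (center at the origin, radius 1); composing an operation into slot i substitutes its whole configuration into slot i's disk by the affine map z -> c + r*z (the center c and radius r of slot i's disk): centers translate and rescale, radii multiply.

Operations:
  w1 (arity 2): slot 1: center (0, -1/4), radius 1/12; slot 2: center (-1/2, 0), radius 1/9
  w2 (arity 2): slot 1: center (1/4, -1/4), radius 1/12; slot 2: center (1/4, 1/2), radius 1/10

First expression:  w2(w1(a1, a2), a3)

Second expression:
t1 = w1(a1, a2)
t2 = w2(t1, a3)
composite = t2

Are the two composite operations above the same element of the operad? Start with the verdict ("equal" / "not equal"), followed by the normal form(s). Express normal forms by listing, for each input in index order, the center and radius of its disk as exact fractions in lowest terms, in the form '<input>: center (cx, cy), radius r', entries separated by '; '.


Normal form of the first expression: a1: center (1/4, -13/48), radius 1/144; a2: center (5/24, -1/4), radius 1/108; a3: center (1/4, 1/2), radius 1/10
Normal form of the second expression: a1: center (1/4, -13/48), radius 1/144; a2: center (5/24, -1/4), radius 1/108; a3: center (1/4, 1/2), radius 1/10
The normal forms match — equal.

equal; the common form is a1: center (1/4, -13/48), radius 1/144; a2: center (5/24, -1/4), radius 1/108; a3: center (1/4, 1/2), radius 1/10


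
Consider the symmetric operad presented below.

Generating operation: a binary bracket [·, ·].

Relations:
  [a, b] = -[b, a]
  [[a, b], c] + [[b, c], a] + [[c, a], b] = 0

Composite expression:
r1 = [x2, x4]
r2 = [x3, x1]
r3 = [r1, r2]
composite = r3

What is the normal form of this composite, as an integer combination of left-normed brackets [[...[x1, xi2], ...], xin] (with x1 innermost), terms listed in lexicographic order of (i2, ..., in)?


In the tensor algebra, words opening x1 carry the x1-anchored form.
Composite bracket: [[x2, x4], [x3, x1]]
Full expansion: 8 signed words from ab - ba (2^3 = 8).
The x1-initial words carry the normal form:
  x1x3x2x4 appears with sign +1, giving the term +[[[x1, x3], x2], x4]
  x1x3x4x2 appears with sign -1, giving the term -[[[x1, x3], x4], x2]

[[[x1, x3], x2], x4] - [[[x1, x3], x4], x2]


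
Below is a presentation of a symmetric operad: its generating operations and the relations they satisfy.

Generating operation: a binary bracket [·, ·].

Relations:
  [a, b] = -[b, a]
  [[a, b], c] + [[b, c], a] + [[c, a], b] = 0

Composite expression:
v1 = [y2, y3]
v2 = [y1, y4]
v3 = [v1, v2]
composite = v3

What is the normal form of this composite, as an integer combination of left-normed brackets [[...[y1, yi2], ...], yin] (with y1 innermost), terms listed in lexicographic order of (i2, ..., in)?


Left-normed coefficients sit on the y1-initial expansion words.
Composite bracket: [[y2, y3], [y1, y4]]
Expanding via [a, b] = ab - ba: 8 signed words (2^3 = 8).
Collect the words opening with y1:
  word y1y4y2y3 has sign -1, contributing -[[[y1, y4], y2], y3]
  word y1y4y3y2 has sign +1, contributing +[[[y1, y4], y3], y2]

-[[[y1, y4], y2], y3] + [[[y1, y4], y3], y2]


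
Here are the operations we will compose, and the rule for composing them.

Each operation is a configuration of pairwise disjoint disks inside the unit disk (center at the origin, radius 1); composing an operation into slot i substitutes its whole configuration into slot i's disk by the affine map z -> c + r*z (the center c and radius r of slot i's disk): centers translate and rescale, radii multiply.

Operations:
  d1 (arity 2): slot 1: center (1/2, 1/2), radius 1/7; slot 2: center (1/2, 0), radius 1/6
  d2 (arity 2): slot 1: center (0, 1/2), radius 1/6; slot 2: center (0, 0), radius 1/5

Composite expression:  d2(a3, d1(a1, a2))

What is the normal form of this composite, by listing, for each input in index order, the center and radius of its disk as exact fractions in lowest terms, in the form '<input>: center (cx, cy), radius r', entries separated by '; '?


Affine substitution under d2: radii multiply and a-centers shift.
input a3: composing its 1 substitution step yields center (0, 1/2), radius 1/6
input a1: composing its 2 substitution steps yields center (1/10, 1/10), radius 1/35
input a2: composing its 2 substitution steps yields center (1/10, 0), radius 1/30

a1: center (1/10, 1/10), radius 1/35; a2: center (1/10, 0), radius 1/30; a3: center (0, 1/2), radius 1/6


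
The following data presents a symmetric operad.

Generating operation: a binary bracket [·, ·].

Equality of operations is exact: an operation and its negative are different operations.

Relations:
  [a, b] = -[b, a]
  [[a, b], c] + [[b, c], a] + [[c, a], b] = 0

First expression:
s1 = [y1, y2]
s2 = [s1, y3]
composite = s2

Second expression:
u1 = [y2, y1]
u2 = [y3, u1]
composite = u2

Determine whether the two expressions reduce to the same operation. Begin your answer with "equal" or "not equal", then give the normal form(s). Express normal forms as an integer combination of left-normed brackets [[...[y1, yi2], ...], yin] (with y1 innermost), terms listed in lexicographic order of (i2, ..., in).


The first expression reduces to [[y1, y2], y3]
The second expression reduces to [[y1, y2], y3]
The normal forms match — equal.

equal; both compose to [[y1, y2], y3]


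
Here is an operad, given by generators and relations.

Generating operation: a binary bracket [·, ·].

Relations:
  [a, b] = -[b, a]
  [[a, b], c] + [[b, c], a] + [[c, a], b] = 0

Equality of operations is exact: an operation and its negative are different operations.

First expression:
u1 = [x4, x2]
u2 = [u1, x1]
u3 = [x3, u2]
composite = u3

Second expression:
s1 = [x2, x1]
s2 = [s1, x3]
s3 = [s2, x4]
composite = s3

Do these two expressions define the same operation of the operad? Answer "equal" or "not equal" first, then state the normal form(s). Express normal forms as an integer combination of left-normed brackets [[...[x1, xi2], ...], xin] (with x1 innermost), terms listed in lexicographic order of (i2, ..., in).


In normal form, the first expression is -[[[x1, x2], x4], x3] + [[[x1, x4], x2], x3]
In normal form, the second expression is -[[[x1, x2], x3], x4]
Different reductions; not equal.

not equal; first: -[[[x1, x2], x4], x3] + [[[x1, x4], x2], x3]; second: -[[[x1, x2], x3], x4]


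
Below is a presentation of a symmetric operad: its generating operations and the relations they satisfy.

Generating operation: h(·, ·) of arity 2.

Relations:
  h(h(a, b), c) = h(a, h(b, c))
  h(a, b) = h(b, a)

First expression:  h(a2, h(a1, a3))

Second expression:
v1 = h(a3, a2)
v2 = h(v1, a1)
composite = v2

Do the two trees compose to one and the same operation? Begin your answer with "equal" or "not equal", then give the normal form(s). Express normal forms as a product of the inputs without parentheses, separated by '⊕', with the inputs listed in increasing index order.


The first composite normalizes to a1 ⊕ a2 ⊕ a3
The second composite normalizes to a1 ⊕ a2 ⊕ a3
Same normal form: equal.

equal — both sides give a1 ⊕ a2 ⊕ a3


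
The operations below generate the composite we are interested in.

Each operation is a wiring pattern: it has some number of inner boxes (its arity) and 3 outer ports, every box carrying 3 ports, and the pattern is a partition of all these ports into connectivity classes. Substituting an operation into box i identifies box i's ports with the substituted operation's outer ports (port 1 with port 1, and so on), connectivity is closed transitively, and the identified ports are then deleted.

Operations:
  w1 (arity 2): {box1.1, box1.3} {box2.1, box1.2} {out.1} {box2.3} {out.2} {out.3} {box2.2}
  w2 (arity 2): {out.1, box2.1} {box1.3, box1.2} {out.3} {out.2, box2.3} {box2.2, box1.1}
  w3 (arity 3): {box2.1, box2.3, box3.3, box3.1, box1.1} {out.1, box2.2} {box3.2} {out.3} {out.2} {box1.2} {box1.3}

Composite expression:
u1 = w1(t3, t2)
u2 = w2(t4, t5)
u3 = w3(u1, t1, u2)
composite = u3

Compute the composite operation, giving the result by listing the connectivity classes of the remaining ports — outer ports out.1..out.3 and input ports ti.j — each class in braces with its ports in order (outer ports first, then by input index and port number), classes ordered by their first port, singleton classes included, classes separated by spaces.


Substituting into w3 glues patterns; closure does the rest.
after w1, the pattern on (t3, t2) reads {out.1} {out.2} {out.3} {t2.1, t3.2} {t2.2} {t2.3} {t3.1, t3.3} (out.j = its outer ports)
after w2, the pattern on (t4, t5) reads {out.1, t5.1} {out.2, t5.3} {out.3} {t4.1, t5.2} {t4.2, t4.3} (out.j = its outer ports)
after w3, the pattern on (t3, t2, t1, t4, t5) reads {out.1, t1.2} {out.2} {out.3} {t1.1, t1.3, t5.1} {t2.1, t3.2} {t2.2} {t2.3} {t3.1, t3.3} {t4.1, t5.2} {t4.2, t4.3} {t5.3} (out.j = its outer ports)

{out.1, t1.2} {out.2} {out.3} {t1.1, t1.3, t5.1} {t2.1, t3.2} {t2.2} {t2.3} {t3.1, t3.3} {t4.1, t5.2} {t4.2, t4.3} {t5.3}


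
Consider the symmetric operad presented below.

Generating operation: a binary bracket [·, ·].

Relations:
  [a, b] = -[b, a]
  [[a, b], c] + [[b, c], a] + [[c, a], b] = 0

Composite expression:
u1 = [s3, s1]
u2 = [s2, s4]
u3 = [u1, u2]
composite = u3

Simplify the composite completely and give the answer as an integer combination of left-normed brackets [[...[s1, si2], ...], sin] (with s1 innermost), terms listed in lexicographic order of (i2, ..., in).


-[[[s1, s3], s2], s4] + [[[s1, s3], s4], s2]

A multilinear Lie element is pinned by s1-initial words (s1 innermost).
Composite bracket: [[s3, s1], [s2, s4]]
Full expansion: 8 signed words from ab - ba (2^3 = 8).
The s1-initial words carry the normal form:
  s1s3s2s4 (sign -1) contributes -[[[s1, s3], s2], s4]
  s1s3s4s2 (sign +1) contributes +[[[s1, s3], s4], s2]


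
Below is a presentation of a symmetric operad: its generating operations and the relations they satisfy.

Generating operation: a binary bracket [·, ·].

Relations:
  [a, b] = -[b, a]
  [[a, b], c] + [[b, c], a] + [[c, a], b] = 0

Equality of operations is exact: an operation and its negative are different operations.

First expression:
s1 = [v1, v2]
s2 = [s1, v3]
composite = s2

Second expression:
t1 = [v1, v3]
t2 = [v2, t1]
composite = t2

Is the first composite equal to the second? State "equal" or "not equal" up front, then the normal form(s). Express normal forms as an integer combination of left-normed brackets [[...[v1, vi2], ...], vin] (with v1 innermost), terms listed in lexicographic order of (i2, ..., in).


not equal; the first gives [[v1, v2], v3] and the second -[[v1, v3], v2]

The first expression, normalized: [[v1, v2], v3]
The second expression, normalized: -[[v1, v3], v2]
The normal forms differ: not equal.


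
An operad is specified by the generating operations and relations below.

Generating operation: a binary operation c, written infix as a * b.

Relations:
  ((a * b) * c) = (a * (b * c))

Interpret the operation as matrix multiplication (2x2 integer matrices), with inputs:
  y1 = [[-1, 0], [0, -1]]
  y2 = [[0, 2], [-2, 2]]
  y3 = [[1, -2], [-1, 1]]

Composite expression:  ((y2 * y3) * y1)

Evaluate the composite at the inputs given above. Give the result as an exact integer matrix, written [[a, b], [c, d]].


[[2, -2], [4, -6]]

(y2 * y3) = [[-2, 2], [-4, 6]]
((y2 * y3) * y1) = [[2, -2], [4, -6]]


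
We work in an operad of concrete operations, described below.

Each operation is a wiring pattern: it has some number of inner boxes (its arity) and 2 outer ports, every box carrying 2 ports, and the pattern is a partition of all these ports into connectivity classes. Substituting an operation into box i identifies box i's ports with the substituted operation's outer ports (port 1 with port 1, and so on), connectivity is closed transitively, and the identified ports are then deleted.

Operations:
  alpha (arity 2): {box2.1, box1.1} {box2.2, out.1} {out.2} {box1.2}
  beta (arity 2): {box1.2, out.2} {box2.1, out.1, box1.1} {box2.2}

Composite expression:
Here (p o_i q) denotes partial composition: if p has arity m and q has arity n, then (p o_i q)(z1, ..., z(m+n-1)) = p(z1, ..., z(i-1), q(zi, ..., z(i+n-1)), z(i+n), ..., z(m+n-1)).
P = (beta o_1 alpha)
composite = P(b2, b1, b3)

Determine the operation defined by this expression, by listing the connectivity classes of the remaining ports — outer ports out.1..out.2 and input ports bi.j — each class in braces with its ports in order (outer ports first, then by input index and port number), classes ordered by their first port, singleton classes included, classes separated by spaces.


Treat the ports identified at beta as solder joints: merge, then drop.
through alpha, on inputs (b2, b1): {out.1, b1.2} {out.2} {b1.1, b2.1} {b2.2} (out.j = stage outer ports)
through beta, on inputs (b2, b1, b3): {out.1, b1.2, b3.1} {out.2} {b1.1, b2.1} {b2.2} {b3.2} (out.j = stage outer ports)

{out.1, b1.2, b3.1} {out.2} {b1.1, b2.1} {b2.2} {b3.2}


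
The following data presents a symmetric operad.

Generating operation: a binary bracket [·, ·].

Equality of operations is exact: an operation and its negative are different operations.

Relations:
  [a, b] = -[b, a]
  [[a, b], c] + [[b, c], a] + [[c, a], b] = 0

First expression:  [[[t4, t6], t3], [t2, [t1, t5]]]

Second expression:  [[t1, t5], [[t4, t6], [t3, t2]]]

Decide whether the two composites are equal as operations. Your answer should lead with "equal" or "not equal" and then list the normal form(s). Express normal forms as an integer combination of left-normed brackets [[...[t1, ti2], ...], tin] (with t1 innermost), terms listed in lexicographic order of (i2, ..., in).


Normal form of the first expression: -[[[[[t1, t5], t2], t3], t4], t6] + [[[[[t1, t5], t2], t3], t6], t4] + [[[[[t1, t5], t2], t4], t6], t3] - [[[[[t1, t5], t2], t6], t4], t3]
Normal form of the second expression: [[[[[t1, t5], t2], t3], t4], t6] - [[[[[t1, t5], t2], t3], t6], t4] - [[[[[t1, t5], t3], t2], t4], t6] + [[[[[t1, t5], t3], t2], t6], t4] - [[[[[t1, t5], t4], t6], t2], t3] + [[[[[t1, t5], t4], t6], t3], t2] + [[[[[t1, t5], t6], t4], t2], t3] - [[[[[t1, t5], t6], t4], t3], t2]
They disagree, so not equal.

not equal; first: -[[[[[t1, t5], t2], t3], t4], t6] + [[[[[t1, t5], t2], t3], t6], t4] + [[[[[t1, t5], t2], t4], t6], t3] - [[[[[t1, t5], t2], t6], t4], t3]; second: [[[[[t1, t5], t2], t3], t4], t6] - [[[[[t1, t5], t2], t3], t6], t4] - [[[[[t1, t5], t3], t2], t4], t6] + [[[[[t1, t5], t3], t2], t6], t4] - [[[[[t1, t5], t4], t6], t2], t3] + [[[[[t1, t5], t4], t6], t3], t2] + [[[[[t1, t5], t6], t4], t2], t3] - [[[[[t1, t5], t6], t4], t3], t2]


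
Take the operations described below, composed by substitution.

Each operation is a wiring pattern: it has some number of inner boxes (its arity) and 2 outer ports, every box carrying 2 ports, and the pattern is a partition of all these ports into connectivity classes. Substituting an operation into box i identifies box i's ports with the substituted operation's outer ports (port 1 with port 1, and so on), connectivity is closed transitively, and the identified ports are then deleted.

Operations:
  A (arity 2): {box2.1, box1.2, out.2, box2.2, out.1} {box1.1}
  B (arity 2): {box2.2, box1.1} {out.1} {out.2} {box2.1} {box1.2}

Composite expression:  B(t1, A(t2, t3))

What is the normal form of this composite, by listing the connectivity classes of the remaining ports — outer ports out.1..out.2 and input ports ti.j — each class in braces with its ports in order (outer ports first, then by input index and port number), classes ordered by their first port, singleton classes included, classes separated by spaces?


{out.1} {out.2} {t1.1, t2.2, t3.1, t3.2} {t1.2} {t2.1}


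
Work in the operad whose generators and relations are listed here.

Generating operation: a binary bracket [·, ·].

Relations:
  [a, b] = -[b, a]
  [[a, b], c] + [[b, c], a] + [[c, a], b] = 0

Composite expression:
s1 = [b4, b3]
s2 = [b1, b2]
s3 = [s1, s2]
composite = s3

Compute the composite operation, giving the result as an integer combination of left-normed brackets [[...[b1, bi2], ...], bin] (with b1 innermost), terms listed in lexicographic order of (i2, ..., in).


[[[b1, b2], b3], b4] - [[[b1, b2], b4], b3]

Expand each bracket as ab - ba; the b1-initial words give the coefficients.
Composite bracket: [[b4, b3], [b1, b2]]
Expanding via [a, b] = ab - ba: 8 signed words (2^3 = 8).
Words beginning with b1 determine it all:
  b1b2b3b4 appears with sign +1, giving the term +[[[b1, b2], b3], b4]
  b1b2b4b3 appears with sign -1, giving the term -[[[b1, b2], b4], b3]


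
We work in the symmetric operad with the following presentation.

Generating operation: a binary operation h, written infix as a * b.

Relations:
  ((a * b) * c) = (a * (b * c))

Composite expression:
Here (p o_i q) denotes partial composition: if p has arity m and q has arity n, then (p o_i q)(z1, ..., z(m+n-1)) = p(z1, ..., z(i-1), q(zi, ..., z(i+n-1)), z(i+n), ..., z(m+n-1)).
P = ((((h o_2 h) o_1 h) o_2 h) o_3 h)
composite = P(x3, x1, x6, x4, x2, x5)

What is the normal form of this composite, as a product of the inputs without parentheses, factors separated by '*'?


x3 * x1 * x6 * x4 * x2 * x5

Associativity of h dissolves the nesting; only the x-input order survives.
(x6 * x4) spells out as x6 * x4
(x1 * (x6 * x4)) spells out as x1 * x6 * x4
(x3 * (x1 * (x6 * x4))) spells out as x3 * x1 * x6 * x4
(x2 * x5) spells out as x2 * x5
((x3 * (x1 * (x6 * x4))) * (x2 * x5)) spells out as x3 * x1 * x6 * x4 * x2 * x5


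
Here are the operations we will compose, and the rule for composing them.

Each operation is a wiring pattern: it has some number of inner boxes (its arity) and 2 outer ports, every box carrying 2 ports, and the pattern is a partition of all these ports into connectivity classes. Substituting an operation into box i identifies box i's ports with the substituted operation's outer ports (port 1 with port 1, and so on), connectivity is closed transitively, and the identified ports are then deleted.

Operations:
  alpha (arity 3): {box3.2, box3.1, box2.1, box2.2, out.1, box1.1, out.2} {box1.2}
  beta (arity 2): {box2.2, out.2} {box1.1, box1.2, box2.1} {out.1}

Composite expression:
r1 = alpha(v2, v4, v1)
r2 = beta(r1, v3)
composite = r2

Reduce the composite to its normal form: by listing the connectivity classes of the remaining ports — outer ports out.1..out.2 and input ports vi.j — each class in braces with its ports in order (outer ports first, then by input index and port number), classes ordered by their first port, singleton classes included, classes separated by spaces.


{out.1} {out.2, v3.2} {v1.1, v1.2, v2.1, v3.1, v4.1, v4.2} {v2.2}

Connectivity passes through glued beta-boundaries; trace each wire chain.
composing alpha on (v2, v4, v1), with out.j its own outer ports: {out.1, out.2, v1.1, v1.2, v2.1, v4.1, v4.2} {v2.2}
composing beta on (v2, v4, v1, v3), with out.j its own outer ports: {out.1} {out.2, v3.2} {v1.1, v1.2, v2.1, v3.1, v4.1, v4.2} {v2.2}


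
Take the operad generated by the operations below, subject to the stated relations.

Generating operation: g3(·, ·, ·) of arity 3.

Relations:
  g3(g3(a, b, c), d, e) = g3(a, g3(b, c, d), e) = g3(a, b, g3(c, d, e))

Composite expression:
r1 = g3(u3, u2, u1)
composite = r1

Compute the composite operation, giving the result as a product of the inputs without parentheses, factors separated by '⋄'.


u3 ⋄ u2 ⋄ u1

Under associativity of g3, the answer is the u's in reading order.
g3(u3, u2, u1) spells out as u3 ⋄ u2 ⋄ u1


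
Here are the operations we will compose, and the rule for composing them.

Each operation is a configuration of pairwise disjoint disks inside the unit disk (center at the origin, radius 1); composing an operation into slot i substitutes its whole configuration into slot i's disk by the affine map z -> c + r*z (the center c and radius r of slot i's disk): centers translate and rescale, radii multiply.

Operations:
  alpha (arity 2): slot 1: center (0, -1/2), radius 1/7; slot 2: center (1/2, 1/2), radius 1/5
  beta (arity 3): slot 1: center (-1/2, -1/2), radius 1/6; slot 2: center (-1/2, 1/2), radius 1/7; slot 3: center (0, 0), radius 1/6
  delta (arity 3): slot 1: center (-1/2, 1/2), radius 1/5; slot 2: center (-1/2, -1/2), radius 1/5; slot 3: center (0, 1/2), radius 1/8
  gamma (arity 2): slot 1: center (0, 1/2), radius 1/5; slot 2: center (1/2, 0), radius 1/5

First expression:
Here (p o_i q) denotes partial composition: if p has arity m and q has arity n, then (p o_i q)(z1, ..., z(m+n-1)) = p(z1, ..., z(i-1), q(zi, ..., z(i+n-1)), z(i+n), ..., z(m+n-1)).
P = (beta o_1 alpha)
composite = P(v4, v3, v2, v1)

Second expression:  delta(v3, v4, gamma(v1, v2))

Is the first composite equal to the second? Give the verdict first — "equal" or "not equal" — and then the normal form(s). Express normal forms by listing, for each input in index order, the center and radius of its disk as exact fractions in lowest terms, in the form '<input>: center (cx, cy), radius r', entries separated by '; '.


In normal form, the first expression is v1: center (0, 0), radius 1/6; v2: center (-1/2, 1/2), radius 1/7; v3: center (-5/12, -5/12), radius 1/30; v4: center (-1/2, -7/12), radius 1/42
In normal form, the second expression is v1: center (0, 9/16), radius 1/40; v2: center (1/16, 1/2), radius 1/40; v3: center (-1/2, 1/2), radius 1/5; v4: center (-1/2, -1/2), radius 1/5
Distinct normal forms: not equal.

not equal; first: v1: center (0, 0), radius 1/6; v2: center (-1/2, 1/2), radius 1/7; v3: center (-5/12, -5/12), radius 1/30; v4: center (-1/2, -7/12), radius 1/42; second: v1: center (0, 9/16), radius 1/40; v2: center (1/16, 1/2), radius 1/40; v3: center (-1/2, 1/2), radius 1/5; v4: center (-1/2, -1/2), radius 1/5


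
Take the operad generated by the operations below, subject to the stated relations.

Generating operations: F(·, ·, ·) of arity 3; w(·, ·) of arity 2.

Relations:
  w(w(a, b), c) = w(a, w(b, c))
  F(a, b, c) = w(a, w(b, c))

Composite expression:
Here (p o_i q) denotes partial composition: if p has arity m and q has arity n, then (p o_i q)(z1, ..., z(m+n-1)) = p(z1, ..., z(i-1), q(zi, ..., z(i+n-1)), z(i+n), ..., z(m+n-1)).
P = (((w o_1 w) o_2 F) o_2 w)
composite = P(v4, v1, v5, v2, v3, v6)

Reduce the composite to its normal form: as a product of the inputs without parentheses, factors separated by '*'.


Every regrouping of w is equal, so read the v-inputs in written order.
w(v1, v5) linearizes to v1 * v5
F(w(v1, v5), v2, v3) linearizes to v1 * v5 * v2 * v3
w(v4, F(w(v1, v5), v2, v3)) linearizes to v4 * v1 * v5 * v2 * v3
w(w(v4, F(w(v1, v5), v2, v3)), v6) linearizes to v4 * v1 * v5 * v2 * v3 * v6

v4 * v1 * v5 * v2 * v3 * v6


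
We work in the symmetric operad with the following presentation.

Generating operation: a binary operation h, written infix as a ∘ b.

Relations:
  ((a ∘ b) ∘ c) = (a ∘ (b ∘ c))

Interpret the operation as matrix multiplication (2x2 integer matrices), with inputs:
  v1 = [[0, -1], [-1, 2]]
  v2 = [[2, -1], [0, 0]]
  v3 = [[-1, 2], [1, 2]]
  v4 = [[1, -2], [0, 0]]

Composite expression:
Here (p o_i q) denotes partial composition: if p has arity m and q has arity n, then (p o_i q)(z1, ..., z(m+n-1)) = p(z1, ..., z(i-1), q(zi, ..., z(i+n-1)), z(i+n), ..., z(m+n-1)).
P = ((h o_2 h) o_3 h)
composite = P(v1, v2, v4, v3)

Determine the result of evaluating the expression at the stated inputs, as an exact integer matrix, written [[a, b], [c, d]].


[[0, 0], [6, 4]]


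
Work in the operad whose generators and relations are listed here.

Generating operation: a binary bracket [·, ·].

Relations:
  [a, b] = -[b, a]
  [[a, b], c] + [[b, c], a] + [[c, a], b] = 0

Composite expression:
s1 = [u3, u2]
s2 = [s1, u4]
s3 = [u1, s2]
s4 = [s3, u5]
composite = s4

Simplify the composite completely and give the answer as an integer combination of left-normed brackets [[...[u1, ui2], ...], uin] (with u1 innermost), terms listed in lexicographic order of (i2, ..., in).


-[[[[u1, u2], u3], u4], u5] + [[[[u1, u3], u2], u4], u5] + [[[[u1, u4], u2], u3], u5] - [[[[u1, u4], u3], u2], u5]

A multilinear Lie element is pinned by u1-initial words (u1 innermost).
Composite bracket: [[u1, [[u3, u2], u4]], u5]
The bracket unfolds into 16 signed words via [a, b] = ab - ba (2^4 = 16).
Collect the words opening with u1:
  the word u1u2u3u4u5 carries sign -1 and contributes -[[[[u1, u2], u3], u4], u5]
  the word u1u3u2u4u5 carries sign +1 and contributes +[[[[u1, u3], u2], u4], u5]
  the word u1u4u2u3u5 carries sign +1 and contributes +[[[[u1, u4], u2], u3], u5]
  the word u1u4u3u2u5 carries sign -1 and contributes -[[[[u1, u4], u3], u2], u5]


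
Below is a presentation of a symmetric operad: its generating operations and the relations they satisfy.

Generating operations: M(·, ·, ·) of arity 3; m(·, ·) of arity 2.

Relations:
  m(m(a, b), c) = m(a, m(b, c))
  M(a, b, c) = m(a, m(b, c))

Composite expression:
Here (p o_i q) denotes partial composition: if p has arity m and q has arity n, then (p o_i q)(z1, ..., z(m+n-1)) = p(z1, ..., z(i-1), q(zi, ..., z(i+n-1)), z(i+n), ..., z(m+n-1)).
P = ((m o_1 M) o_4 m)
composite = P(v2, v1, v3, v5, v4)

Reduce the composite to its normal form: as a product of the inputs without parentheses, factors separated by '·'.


Key point: m is associative — brackets drop, the v-order remains.
M(v2, v1, v3) unparenthesizes to v2 · v1 · v3
m(v5, v4) unparenthesizes to v5 · v4
m(M(v2, v1, v3), m(v5, v4)) unparenthesizes to v2 · v1 · v3 · v5 · v4

v2 · v1 · v3 · v5 · v4


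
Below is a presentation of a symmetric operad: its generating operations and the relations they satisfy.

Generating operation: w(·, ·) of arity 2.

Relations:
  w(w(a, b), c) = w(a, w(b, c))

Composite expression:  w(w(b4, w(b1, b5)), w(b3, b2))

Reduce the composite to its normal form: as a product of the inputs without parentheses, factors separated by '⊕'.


Key point: w is associative — brackets drop, the b-order remains.
w(b1, b5) flattens to b1 ⊕ b5
w(b4, w(b1, b5)) flattens to b4 ⊕ b1 ⊕ b5
w(b3, b2) flattens to b3 ⊕ b2
w(w(b4, w(b1, b5)), w(b3, b2)) flattens to b4 ⊕ b1 ⊕ b5 ⊕ b3 ⊕ b2

b4 ⊕ b1 ⊕ b5 ⊕ b3 ⊕ b2


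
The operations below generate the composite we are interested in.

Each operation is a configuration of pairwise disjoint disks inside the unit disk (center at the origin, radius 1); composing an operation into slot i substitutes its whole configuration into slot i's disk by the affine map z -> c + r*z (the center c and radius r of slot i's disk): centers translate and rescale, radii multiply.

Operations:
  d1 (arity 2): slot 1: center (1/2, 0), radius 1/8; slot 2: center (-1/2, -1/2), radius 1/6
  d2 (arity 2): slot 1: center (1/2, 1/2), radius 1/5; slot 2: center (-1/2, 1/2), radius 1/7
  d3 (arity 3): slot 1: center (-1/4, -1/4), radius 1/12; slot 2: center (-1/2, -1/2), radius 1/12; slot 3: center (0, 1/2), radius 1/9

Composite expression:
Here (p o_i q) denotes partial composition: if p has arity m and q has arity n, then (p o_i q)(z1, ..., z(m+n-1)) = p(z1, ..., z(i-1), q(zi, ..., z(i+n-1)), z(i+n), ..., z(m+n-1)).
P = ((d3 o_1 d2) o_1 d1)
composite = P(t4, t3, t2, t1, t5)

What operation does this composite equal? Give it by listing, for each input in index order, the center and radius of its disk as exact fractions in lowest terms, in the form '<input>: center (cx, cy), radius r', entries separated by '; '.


t1: center (-1/2, -1/2), radius 1/12; t2: center (-7/24, -5/24), radius 1/84; t3: center (-13/60, -13/60), radius 1/360; t4: center (-1/5, -5/24), radius 1/480; t5: center (0, 1/2), radius 1/9
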